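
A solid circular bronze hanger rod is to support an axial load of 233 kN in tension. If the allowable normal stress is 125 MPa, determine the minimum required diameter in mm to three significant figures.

48.7 mm

Required area A ≥ P/σ_allow = 233000/125 = 1864 mm².
For a solid circular section, d ≥ √(4A/π) = 48.72 mm.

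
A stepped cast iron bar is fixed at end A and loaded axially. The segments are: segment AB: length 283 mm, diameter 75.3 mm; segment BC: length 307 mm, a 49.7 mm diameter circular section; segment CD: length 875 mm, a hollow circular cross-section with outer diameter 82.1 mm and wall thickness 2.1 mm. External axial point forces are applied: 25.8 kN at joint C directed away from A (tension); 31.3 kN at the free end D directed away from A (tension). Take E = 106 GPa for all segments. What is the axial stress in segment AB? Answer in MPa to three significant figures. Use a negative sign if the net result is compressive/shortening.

Internal axial forces (sectioning from the free end, tension +): N_CD = 31.3 kN, N_BC = 57.1 kN, N_AB = 57.1 kN.
A_AB = 4453 mm².
σ_AB = N_AB/A_AB = 57100/4453 = 12.82 MPa.

12.8 MPa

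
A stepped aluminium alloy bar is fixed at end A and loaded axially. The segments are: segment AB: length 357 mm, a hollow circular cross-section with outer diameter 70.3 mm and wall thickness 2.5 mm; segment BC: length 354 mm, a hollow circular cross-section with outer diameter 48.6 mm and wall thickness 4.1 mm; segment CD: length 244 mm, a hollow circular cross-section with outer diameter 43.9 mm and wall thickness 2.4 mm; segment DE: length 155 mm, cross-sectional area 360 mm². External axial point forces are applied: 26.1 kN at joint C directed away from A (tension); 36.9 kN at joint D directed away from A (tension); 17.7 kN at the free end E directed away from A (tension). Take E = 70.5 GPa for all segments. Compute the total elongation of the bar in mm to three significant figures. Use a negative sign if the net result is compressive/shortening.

Internal axial forces (sectioning from the free end, tension +): N_DE = 17.7 kN, N_CD = 54.6 kN, N_BC = 80.7 kN, N_AB = 80.7 kN.
A_AB = 532.5 mm².
A_BC = 573.2 mm².
A_CD = 312.9 mm².
δ_AB = 80700·357/(532.5·70500) = 0.7674 mm
δ_BC = 80700·354/(573.2·70500) = 0.707 mm
δ_CD = 54600·244/(312.9·70500) = 0.6039 mm
δ_DE = 17700·155/(360·70500) = 0.1081 mm
δ = Σδ_i = 2.186 mm.

2.19 mm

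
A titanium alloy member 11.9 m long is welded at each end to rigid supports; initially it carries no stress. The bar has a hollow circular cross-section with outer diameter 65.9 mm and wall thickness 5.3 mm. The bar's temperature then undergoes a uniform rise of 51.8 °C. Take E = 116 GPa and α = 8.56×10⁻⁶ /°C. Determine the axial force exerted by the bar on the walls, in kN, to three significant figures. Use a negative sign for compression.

Free thermal expansion αLΔT = 8.56e-6 · 11900 · 51.8 = 5.277 mm.
The walls impose strain ε = −(5.277)/11900 = -4.4341e-04; σ = Eε = 116000 · -4.4341e-04 = -51.44 MPa.
Wall reaction R = σ·A = -51.44·1009 = -51900 N = -51.9 kN.

-51.9 kN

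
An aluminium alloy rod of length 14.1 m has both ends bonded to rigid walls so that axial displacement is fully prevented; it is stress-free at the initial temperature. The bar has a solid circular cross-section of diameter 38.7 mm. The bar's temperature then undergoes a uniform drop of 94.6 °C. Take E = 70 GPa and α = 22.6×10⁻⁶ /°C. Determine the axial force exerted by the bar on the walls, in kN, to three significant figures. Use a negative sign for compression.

176 kN

Free thermal expansion αLΔT = 22.6e-6 · 14100 · -94.6 = -30.15 mm.
The walls impose strain ε = −(-30.15)/14100 = 2.1380e-03; σ = Eε = 70000 · 2.1380e-03 = 149.7 MPa.
Wall reaction R = σ·A = 149.7·1176 = 176000 N = 176 kN.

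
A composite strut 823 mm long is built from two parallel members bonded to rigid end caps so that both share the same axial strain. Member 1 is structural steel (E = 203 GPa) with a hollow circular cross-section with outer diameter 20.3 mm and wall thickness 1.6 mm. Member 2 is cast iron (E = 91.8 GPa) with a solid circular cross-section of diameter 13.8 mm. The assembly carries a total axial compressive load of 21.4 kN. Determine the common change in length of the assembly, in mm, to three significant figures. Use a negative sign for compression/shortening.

A_1 = 94 mm².
A_2 = 149.6 mm².
Equal strain + equilibrium ⇒ each member carries load in proportion to AE: A₁E₁ = 19080000 N, A₂E₂ = 13730000 N, ΣAE = 32810000 N.
δ = PL/ΣAE = -21400·823/32810000 = -0.5368 mm.

-0.537 mm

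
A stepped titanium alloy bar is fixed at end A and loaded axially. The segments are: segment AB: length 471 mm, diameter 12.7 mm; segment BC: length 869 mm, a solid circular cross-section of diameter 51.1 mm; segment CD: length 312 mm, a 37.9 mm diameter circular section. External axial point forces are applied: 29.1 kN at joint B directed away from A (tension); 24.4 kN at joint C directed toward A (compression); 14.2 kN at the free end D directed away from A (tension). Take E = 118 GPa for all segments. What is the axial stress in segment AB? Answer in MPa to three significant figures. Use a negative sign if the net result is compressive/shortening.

Internal axial forces (sectioning from the free end, tension +): N_CD = 14.2 kN, N_BC = -10.2 kN, N_AB = 18.9 kN.
A_AB = 126.7 mm².
σ_AB = N_AB/A_AB = 18900/126.7 = 149.2 MPa.

149 MPa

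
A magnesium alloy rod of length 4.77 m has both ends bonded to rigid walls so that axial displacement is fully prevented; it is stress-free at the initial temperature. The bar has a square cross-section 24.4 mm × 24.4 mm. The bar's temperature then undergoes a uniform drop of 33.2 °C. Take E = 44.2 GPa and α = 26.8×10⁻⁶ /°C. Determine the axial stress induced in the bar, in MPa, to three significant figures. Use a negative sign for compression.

39.3 MPa

Free thermal expansion αLΔT = 26.8e-6 · 4770 · -33.2 = -4.244 mm.
The walls impose strain ε = −(-4.244)/4770 = 8.8976e-04; σ = Eε = 44200 · 8.8976e-04 = 39.33 MPa.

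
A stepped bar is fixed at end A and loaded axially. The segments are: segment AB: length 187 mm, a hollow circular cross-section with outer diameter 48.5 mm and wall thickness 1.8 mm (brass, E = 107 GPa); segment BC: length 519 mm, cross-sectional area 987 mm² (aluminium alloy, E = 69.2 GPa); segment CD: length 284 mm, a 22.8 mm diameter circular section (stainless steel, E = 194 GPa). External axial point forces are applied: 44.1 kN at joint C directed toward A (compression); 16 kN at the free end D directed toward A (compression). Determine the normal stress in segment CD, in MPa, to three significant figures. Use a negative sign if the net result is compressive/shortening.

Internal axial forces (sectioning from the free end, tension +): N_CD = -16 kN, N_BC = -60.1 kN, N_AB = -60.1 kN.
A_CD = 408.3 mm².
σ_CD = N_CD/A_CD = -16000/408.3 = -39.19 MPa.

-39.2 MPa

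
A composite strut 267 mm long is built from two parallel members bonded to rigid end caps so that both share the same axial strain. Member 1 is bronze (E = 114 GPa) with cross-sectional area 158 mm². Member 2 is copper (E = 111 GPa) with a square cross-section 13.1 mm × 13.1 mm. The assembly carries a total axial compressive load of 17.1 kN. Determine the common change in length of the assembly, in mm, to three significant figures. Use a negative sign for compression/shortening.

-0.123 mm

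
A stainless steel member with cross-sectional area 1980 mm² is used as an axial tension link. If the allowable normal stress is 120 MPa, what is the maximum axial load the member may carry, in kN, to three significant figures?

238 kN

P_max = σ_allow · A = 120 · 1980 = 237600 N = 237.6 kN.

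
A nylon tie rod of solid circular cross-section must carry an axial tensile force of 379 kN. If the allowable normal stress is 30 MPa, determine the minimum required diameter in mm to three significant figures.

Required area A ≥ P/σ_allow = 379000/30 = 12630 mm².
For a solid circular section, d ≥ √(4A/π) = 126.8 mm.

127 mm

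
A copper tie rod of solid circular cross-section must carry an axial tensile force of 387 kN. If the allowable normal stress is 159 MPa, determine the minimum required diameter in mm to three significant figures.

Required area A ≥ P/σ_allow = 387000/159 = 2434 mm².
For a solid circular section, d ≥ √(4A/π) = 55.67 mm.

55.7 mm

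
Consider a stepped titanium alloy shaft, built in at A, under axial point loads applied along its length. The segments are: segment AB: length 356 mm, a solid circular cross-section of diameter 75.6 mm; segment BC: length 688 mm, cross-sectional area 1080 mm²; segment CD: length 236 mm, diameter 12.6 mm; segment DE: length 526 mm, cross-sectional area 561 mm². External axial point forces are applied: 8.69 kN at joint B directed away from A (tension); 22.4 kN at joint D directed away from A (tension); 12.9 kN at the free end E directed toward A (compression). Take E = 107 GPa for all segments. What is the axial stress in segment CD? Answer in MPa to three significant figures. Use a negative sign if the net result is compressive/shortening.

76.2 MPa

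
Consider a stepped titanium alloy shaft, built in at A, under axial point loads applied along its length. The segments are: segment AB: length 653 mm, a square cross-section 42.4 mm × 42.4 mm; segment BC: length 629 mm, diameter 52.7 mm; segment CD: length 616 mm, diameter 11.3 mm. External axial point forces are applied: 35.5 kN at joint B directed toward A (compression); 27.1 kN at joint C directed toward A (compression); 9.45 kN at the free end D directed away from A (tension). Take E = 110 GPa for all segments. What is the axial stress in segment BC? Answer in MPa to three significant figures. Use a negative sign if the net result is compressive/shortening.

-8.09 MPa

Internal axial forces (sectioning from the free end, tension +): N_CD = 9.45 kN, N_BC = -17.65 kN, N_AB = -53.15 kN.
A_BC = 2181 mm².
σ_BC = N_BC/A_BC = -17650/2181 = -8.092 MPa.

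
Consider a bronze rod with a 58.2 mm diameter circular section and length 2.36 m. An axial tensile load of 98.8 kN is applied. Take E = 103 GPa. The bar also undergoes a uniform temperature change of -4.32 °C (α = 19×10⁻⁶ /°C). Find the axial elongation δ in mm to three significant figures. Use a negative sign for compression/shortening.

0.657 mm

A = 2660 mm².
δ_mech = NL/(AE) = 98800·2360/(2660·103000) = 0.8509 mm.
δ_thermal = αLΔT = 19e-6·2360·-4.32 = -0.1937 mm.
δ = δ_mech + δ_thermal = 0.6572 mm.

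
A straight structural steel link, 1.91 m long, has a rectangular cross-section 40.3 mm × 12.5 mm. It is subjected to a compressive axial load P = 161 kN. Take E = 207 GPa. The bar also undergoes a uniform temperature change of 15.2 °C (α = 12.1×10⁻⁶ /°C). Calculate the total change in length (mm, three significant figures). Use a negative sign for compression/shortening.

A = 503.7 mm².
δ_mech = NL/(AE) = -161000·1910/(503.7·207000) = -2.949 mm.
δ_thermal = αLΔT = 12.1e-6·1910·15.2 = 0.3513 mm.
δ = δ_mech + δ_thermal = -2.598 mm.

-2.60 mm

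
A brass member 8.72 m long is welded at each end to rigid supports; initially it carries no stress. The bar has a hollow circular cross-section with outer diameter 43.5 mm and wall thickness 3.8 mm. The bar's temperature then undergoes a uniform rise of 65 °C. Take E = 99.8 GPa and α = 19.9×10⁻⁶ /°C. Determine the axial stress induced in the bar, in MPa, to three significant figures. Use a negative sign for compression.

Free thermal expansion αLΔT = 19.9e-6 · 8720 · 65 = 11.28 mm.
The walls impose strain ε = −(11.28)/8720 = -1.2935e-03; σ = Eε = 99800 · -1.2935e-03 = -129.1 MPa.

-129 MPa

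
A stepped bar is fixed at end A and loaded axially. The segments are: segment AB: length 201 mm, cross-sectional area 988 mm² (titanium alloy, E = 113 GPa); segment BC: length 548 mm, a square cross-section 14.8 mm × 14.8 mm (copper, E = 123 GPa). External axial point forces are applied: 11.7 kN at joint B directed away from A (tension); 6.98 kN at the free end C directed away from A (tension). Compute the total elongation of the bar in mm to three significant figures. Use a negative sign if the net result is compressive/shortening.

0.176 mm

Internal axial forces (sectioning from the free end, tension +): N_BC = 6.98 kN, N_AB = 18.68 kN.
A_BC = 219 mm².
δ_AB = 18680·201/(988·113000) = 0.03363 mm
δ_BC = 6980·548/(219·123000) = 0.142 mm
δ = Σδ_i = 0.1756 mm.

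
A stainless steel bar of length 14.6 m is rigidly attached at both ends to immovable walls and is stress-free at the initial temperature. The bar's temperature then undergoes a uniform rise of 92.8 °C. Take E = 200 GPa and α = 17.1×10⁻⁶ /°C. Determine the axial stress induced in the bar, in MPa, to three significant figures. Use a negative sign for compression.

-317 MPa

Free thermal expansion αLΔT = 17.1e-6 · 14600 · 92.8 = 23.17 mm.
The walls impose strain ε = −(23.17)/14600 = -1.5869e-03; σ = Eε = 200000 · -1.5869e-03 = -317.4 MPa.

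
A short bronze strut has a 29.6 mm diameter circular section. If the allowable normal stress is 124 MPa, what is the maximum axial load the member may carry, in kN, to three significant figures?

A = 688.1 mm².
P_max = σ_allow · A = 124 · 688.1 = 85330 N = 85.33 kN.

85.3 kN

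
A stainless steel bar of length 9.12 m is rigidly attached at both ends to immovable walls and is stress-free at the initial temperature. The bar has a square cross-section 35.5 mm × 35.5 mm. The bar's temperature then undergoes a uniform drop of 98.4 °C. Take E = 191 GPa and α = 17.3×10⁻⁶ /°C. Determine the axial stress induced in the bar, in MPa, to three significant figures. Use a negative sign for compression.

325 MPa

Free thermal expansion αLΔT = 17.3e-6 · 9120 · -98.4 = -15.53 mm.
The walls impose strain ε = −(-15.53)/9120 = 1.7023e-03; σ = Eε = 191000 · 1.7023e-03 = 325.1 MPa.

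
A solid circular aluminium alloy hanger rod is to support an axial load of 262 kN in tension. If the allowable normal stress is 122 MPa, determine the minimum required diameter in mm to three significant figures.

52.3 mm

Required area A ≥ P/σ_allow = 262000/122 = 2148 mm².
For a solid circular section, d ≥ √(4A/π) = 52.29 mm.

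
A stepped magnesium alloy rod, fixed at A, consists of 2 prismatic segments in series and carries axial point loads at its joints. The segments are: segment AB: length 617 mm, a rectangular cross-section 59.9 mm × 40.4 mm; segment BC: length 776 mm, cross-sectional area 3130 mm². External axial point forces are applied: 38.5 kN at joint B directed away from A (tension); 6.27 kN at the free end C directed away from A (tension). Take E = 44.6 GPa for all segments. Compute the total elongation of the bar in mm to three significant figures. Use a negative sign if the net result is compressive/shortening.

Internal axial forces (sectioning from the free end, tension +): N_BC = 6.27 kN, N_AB = 44.77 kN.
A_AB = 2420 mm².
δ_AB = 44770·617/(2420·44600) = 0.2559 mm
δ_BC = 6270·776/(3130·44600) = 0.03485 mm
δ = Σδ_i = 0.2908 mm.

0.291 mm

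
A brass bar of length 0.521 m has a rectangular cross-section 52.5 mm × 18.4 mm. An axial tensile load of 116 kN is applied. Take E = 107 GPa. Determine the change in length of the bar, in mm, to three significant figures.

0.585 mm

A = 966 mm².
δ_mech = NL/(AE) = 116000·521/(966·107000) = 0.5847 mm.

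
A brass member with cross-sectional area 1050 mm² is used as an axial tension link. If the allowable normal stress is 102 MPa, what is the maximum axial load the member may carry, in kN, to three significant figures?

107 kN

P_max = σ_allow · A = 102 · 1050 = 107100 N = 107.1 kN.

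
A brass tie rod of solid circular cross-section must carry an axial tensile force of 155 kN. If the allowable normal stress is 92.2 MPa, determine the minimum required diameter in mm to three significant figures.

46.3 mm

Required area A ≥ P/σ_allow = 155000/92.2 = 1681 mm².
For a solid circular section, d ≥ √(4A/π) = 46.27 mm.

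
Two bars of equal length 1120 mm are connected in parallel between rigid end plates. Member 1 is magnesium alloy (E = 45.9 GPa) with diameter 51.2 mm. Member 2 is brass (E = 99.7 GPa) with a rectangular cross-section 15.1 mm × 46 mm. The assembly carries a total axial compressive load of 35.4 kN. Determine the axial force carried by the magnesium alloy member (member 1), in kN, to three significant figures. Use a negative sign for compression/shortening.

-20.4 kN

A_1 = 2059 mm².
A_2 = 694.6 mm².
Equal strain + equilibrium ⇒ each member carries load in proportion to AE: A₁E₁ = 94500000 N, A₂E₂ = 69250000 N, ΣAE = 163800000 N.
F₁ = P·A₁E₁/ΣAE = -35400·94500000/163800000 = -20430 N.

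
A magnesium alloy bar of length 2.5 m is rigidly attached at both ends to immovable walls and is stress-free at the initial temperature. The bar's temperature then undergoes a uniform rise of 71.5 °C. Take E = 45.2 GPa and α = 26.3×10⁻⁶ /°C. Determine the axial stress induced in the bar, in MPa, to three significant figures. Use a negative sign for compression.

Free thermal expansion αLΔT = 26.3e-6 · 2500 · 71.5 = 4.701 mm.
The walls impose strain ε = −(4.701)/2500 = -1.8804e-03; σ = Eε = 45200 · -1.8804e-03 = -85 MPa.

-85.0 MPa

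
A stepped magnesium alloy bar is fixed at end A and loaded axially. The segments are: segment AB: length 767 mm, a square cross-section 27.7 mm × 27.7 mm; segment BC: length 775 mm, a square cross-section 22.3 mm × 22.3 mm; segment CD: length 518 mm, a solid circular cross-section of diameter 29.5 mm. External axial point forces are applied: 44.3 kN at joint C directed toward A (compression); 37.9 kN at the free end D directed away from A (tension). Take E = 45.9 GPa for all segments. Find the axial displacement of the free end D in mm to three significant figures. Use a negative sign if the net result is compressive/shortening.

0.269 mm

Internal axial forces (sectioning from the free end, tension +): N_CD = 37.9 kN, N_BC = -6.4 kN, N_AB = -6.4 kN.
A_AB = 767.3 mm².
A_BC = 497.3 mm².
A_CD = 683.5 mm².
δ_AB = -6400·767/(767.3·45900) = -0.1394 mm
δ_BC = -6400·775/(497.3·45900) = -0.2173 mm
δ_CD = 37900·518/(683.5·45900) = 0.6258 mm
δ = Σδ_i = 0.2691 mm.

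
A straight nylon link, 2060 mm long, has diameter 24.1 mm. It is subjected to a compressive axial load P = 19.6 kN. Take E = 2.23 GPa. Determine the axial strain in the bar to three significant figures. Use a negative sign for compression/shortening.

-0.0193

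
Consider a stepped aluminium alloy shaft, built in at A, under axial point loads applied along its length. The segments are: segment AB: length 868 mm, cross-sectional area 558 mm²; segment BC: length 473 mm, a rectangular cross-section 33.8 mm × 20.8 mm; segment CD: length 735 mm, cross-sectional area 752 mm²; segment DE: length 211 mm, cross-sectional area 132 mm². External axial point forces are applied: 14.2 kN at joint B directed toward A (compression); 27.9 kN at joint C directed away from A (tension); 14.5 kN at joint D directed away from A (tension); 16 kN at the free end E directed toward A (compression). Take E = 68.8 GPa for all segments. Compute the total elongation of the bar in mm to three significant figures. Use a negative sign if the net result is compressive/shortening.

Internal axial forces (sectioning from the free end, tension +): N_DE = -16 kN, N_CD = -1.5 kN, N_BC = 26.4 kN, N_AB = 12.2 kN.
A_BC = 703 mm².
δ_AB = 12200·868/(558·68800) = 0.2758 mm
δ_BC = 26400·473/(703·68800) = 0.2582 mm
δ_CD = -1500·735/(752·68800) = -0.02131 mm
δ_DE = -16000·211/(132·68800) = -0.3717 mm
δ = Σδ_i = 0.141 mm.

0.141 mm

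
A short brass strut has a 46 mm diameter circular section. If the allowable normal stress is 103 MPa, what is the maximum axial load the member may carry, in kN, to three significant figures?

171 kN

A = 1662 mm².
P_max = σ_allow · A = 103 · 1662 = 171200 N = 171.2 kN.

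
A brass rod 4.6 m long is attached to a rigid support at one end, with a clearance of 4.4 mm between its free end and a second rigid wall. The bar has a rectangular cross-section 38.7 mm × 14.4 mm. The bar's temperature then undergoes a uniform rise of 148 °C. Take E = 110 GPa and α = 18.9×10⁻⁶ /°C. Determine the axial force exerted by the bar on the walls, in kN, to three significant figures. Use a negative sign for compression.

-113 kN

Free thermal expansion αLΔT = 18.9e-6 · 4600 · 148 = 12.87 mm.
The walls engage after the gap closes; constrained expansion = 12.87 − 4.4 = 8.467 mm.
The walls impose strain ε = −(8.467)/4600 = -1.8407e-03; σ = Eε = 110000 · -1.8407e-03 = -202.5 MPa.
Wall reaction R = σ·A = -202.5·557.3 = -112800 N = -112.8 kN.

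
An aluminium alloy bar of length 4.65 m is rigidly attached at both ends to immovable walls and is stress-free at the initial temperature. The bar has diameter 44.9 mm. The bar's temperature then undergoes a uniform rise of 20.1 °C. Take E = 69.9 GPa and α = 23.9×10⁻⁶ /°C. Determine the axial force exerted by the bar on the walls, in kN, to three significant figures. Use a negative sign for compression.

Free thermal expansion αLΔT = 23.9e-6 · 4650 · 20.1 = 2.234 mm.
The walls impose strain ε = −(2.234)/4650 = -4.8039e-04; σ = Eε = 69900 · -4.8039e-04 = -33.58 MPa.
Wall reaction R = σ·A = -33.58·1583 = -53170 N = -53.17 kN.

-53.2 kN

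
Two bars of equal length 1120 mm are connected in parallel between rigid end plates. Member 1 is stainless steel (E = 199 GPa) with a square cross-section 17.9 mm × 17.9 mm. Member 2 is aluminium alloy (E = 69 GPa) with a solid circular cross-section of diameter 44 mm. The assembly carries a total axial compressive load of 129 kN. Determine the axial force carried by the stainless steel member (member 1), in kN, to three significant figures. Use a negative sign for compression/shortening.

-48.8 kN

A_1 = 320.4 mm².
A_2 = 1521 mm².
Equal strain + equilibrium ⇒ each member carries load in proportion to AE: A₁E₁ = 63760000 N, A₂E₂ = 104900000 N, ΣAE = 168700000 N.
F₁ = P·A₁E₁/ΣAE = -129000·63760000/168700000 = -48760 N.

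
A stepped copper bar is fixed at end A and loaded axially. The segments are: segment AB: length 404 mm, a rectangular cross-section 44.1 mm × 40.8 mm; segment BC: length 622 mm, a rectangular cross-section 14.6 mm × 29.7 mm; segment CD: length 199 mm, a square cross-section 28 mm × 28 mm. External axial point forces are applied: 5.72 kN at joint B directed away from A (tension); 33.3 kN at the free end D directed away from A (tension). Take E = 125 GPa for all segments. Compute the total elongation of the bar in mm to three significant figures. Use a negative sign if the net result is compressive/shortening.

0.520 mm

Internal axial forces (sectioning from the free end, tension +): N_CD = 33.3 kN, N_BC = 33.3 kN, N_AB = 39.02 kN.
A_AB = 1799 mm².
A_BC = 433.6 mm².
A_CD = 784 mm².
δ_AB = 39020·404/(1799·125000) = 0.07009 mm
δ_BC = 33300·622/(433.6·125000) = 0.3821 mm
δ_CD = 33300·199/(784·125000) = 0.06762 mm
δ = Σδ_i = 0.5198 mm.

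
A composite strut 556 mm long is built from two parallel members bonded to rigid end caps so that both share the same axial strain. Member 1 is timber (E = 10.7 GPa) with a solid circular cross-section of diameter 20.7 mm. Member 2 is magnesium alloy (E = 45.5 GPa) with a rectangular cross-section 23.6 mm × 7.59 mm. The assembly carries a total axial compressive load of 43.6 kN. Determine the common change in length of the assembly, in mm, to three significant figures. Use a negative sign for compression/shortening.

-2.06 mm

A_1 = 336.5 mm².
A_2 = 179.1 mm².
Equal strain + equilibrium ⇒ each member carries load in proportion to AE: A₁E₁ = 3601000 N, A₂E₂ = 8150000 N, ΣAE = 11750000 N.
δ = PL/ΣAE = -43600·556/11750000 = -2.063 mm.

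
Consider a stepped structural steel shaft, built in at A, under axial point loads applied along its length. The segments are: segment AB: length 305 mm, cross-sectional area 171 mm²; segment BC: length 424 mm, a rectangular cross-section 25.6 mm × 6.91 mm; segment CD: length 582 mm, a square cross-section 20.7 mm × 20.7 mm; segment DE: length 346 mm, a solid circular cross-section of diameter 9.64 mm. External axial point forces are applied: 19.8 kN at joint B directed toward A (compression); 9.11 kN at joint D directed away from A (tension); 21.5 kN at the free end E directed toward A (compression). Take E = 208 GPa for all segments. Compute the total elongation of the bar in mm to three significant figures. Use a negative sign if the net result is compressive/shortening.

-0.990 mm

Internal axial forces (sectioning from the free end, tension +): N_DE = -21.5 kN, N_CD = -12.39 kN, N_BC = -12.39 kN, N_AB = -32.19 kN.
A_BC = 176.9 mm².
A_CD = 428.5 mm².
A_DE = 72.99 mm².
δ_AB = -32190·305/(171·208000) = -0.276 mm
δ_BC = -12390·424/(176.9·208000) = -0.1428 mm
δ_CD = -12390·582/(428.5·208000) = -0.08091 mm
δ_DE = -21500·346/(72.99·208000) = -0.49 mm
δ = Σδ_i = -0.9897 mm.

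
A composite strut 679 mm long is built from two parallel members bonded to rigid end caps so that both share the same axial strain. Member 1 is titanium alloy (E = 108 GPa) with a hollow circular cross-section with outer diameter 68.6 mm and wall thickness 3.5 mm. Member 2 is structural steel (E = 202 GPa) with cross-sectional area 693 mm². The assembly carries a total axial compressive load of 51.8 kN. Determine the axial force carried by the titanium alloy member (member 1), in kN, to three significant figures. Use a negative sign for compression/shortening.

-18.4 kN

A_1 = 715.8 mm².
Equal strain + equilibrium ⇒ each member carries load in proportion to AE: A₁E₁ = 77310000 N, A₂E₂ = 140000000 N, ΣAE = 217300000 N.
F₁ = P·A₁E₁/ΣAE = -51800·77310000/217300000 = -18430 N.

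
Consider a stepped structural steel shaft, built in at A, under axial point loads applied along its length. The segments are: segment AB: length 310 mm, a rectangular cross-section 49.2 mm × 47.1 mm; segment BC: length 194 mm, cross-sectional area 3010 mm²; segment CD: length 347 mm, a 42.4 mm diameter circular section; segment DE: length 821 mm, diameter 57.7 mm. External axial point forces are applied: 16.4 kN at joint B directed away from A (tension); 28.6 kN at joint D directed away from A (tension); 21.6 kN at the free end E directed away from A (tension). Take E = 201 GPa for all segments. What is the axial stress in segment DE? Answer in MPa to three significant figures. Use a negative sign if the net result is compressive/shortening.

8.26 MPa

Internal axial forces (sectioning from the free end, tension +): N_DE = 21.6 kN, N_CD = 50.2 kN, N_BC = 50.2 kN, N_AB = 66.6 kN.
A_DE = 2615 mm².
σ_DE = N_DE/A_DE = 21600/2615 = 8.261 MPa.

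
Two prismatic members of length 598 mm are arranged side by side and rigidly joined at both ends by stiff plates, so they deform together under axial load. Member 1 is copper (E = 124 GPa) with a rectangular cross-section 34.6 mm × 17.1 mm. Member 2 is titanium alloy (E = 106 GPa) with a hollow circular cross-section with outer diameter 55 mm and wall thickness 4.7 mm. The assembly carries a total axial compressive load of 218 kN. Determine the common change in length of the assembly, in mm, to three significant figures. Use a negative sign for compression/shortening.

A_1 = 591.7 mm².
A_2 = 742.7 mm².
Equal strain + equilibrium ⇒ each member carries load in proportion to AE: A₁E₁ = 73370000 N, A₂E₂ = 78730000 N, ΣAE = 152100000 N.
δ = PL/ΣAE = -218000·598/152100000 = -0.8571 mm.

-0.857 mm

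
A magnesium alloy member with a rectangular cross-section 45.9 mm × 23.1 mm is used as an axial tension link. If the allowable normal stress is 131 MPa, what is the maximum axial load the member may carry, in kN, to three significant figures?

139 kN

A = 1060 mm².
P_max = σ_allow · A = 131 · 1060 = 138900 N = 138.9 kN.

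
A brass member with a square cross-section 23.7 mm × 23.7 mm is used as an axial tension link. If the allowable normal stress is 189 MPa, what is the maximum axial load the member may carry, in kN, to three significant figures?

106 kN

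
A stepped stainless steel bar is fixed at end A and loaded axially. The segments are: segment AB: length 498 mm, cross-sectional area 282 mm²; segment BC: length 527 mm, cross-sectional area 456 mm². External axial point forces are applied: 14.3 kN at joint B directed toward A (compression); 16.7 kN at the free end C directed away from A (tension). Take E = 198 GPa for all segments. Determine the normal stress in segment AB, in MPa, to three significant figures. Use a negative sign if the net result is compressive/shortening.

Internal axial forces (sectioning from the free end, tension +): N_BC = 16.7 kN, N_AB = 2.4 kN.
σ_AB = N_AB/A_AB = 2400/282 = 8.511 MPa.

8.51 MPa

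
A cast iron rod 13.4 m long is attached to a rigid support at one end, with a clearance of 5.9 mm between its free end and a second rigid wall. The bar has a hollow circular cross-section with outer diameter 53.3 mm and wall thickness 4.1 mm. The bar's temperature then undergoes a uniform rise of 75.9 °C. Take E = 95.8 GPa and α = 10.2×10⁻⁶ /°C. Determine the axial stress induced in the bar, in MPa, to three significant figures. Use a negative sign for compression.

Free thermal expansion αLΔT = 10.2e-6 · 13400 · 75.9 = 10.37 mm.
The walls engage after the gap closes; constrained expansion = 10.37 − 5.9 = 4.474 mm.
The walls impose strain ε = −(4.474)/13400 = -3.3388e-04; σ = Eε = 95800 · -3.3388e-04 = -31.99 MPa.

-32.0 MPa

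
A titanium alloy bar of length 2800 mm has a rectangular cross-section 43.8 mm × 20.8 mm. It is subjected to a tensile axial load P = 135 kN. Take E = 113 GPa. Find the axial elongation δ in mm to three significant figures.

3.67 mm

A = 911 mm².
δ_mech = NL/(AE) = 135000·2800/(911·113000) = 3.672 mm.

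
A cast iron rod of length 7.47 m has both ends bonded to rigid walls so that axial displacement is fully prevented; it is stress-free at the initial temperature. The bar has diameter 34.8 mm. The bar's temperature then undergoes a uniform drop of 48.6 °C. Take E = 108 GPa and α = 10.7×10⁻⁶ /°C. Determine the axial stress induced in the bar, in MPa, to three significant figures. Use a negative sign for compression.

Free thermal expansion αLΔT = 10.7e-6 · 7470 · -48.6 = -3.885 mm.
The walls impose strain ε = −(-3.885)/7470 = 5.2002e-04; σ = Eε = 108000 · 5.2002e-04 = 56.16 MPa.

56.2 MPa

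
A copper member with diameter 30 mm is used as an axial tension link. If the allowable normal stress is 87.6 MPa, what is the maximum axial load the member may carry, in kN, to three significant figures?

A = 706.9 mm².
P_max = σ_allow · A = 87.6 · 706.9 = 61920 N = 61.92 kN.

61.9 kN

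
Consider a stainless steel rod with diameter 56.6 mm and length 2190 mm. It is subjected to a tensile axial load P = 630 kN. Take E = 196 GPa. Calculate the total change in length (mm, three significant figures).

A = 2516 mm².
δ_mech = NL/(AE) = 630000·2190/(2516·196000) = 2.798 mm.

2.80 mm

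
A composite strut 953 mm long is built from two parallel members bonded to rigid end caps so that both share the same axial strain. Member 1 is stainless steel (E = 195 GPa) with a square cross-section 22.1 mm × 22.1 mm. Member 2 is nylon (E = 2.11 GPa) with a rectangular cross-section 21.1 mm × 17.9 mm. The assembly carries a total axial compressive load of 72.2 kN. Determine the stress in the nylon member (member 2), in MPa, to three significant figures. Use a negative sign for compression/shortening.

-1.59 MPa

A_1 = 488.4 mm².
A_2 = 377.7 mm².
Equal strain + equilibrium ⇒ each member carries load in proportion to AE: A₁E₁ = 95240000 N, A₂E₂ = 796900 N, ΣAE = 96040000 N.
σ₂ = P·E₂/ΣAE = -72200·2110/96040000 = -1.586 MPa.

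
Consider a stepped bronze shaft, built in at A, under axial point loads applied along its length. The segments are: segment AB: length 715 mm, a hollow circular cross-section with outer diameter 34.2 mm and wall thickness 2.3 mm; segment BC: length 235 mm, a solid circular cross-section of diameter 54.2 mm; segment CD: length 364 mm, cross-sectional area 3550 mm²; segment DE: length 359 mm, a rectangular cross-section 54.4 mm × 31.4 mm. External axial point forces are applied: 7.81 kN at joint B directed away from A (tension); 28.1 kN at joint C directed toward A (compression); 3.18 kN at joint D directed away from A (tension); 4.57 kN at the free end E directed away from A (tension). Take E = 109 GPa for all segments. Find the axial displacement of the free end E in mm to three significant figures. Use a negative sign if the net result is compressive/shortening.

-0.360 mm

Internal axial forces (sectioning from the free end, tension +): N_DE = 4.57 kN, N_CD = 7.75 kN, N_BC = -20.35 kN, N_AB = -12.54 kN.
A_AB = 230.5 mm².
A_BC = 2307 mm².
A_DE = 1708 mm².
δ_AB = -12540·715/(230.5·109000) = -0.3569 mm
δ_BC = -20350·235/(2307·109000) = -0.01902 mm
δ_CD = 7750·364/(3550·109000) = 0.00729 mm
δ_DE = 4570·359/(1708·109000) = 0.008812 mm
δ = Σδ_i = -0.3598 mm.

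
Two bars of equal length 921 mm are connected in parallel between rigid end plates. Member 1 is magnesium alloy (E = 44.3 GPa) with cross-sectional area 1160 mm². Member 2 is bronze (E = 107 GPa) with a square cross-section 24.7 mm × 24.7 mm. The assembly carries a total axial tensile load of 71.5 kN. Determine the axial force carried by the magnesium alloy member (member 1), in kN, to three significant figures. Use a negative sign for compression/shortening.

A_2 = 610.1 mm².
Equal strain + equilibrium ⇒ each member carries load in proportion to AE: A₁E₁ = 51390000 N, A₂E₂ = 65280000 N, ΣAE = 116700000 N.
F₁ = P·A₁E₁/ΣAE = 71500·51390000/116700000 = 31490 N.

31.5 kN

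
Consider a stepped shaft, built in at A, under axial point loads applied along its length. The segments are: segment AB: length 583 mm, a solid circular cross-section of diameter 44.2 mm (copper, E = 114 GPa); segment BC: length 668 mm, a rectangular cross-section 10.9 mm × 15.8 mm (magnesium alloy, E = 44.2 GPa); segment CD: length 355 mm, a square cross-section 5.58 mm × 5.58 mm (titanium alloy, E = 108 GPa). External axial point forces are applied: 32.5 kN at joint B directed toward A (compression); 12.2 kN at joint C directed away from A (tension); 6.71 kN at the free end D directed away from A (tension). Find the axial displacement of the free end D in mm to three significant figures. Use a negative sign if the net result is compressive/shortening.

Internal axial forces (sectioning from the free end, tension +): N_CD = 6.71 kN, N_BC = 18.91 kN, N_AB = -13.59 kN.
A_AB = 1534 mm².
A_BC = 172.2 mm².
A_CD = 31.14 mm².
δ_AB = -13590·583/(1534·114000) = -0.04529 mm
δ_BC = 18910·668/(172.2·44200) = 1.659 mm
δ_CD = 6710·355/(31.14·108000) = 0.7084 mm
δ = Σδ_i = 2.323 mm.

2.32 mm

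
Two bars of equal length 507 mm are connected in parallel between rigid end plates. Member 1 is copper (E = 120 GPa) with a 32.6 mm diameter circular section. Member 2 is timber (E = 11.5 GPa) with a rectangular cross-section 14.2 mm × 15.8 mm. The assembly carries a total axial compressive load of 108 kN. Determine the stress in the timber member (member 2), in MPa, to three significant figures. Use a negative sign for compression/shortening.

-12.1 MPa

A_1 = 834.7 mm².
A_2 = 224.4 mm².
Equal strain + equilibrium ⇒ each member carries load in proportion to AE: A₁E₁ = 100200000 N, A₂E₂ = 2580000 N, ΣAE = 102700000 N.
σ₂ = P·E₂/ΣAE = -108000·11500/102700000 = -12.09 MPa.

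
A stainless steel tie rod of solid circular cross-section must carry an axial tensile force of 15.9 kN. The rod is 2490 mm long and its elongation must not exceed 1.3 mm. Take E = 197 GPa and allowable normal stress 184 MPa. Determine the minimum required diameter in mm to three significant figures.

14.0 mm

Required area A ≥ P/σ_allow = 15900/184 = 86.41 mm².
For a solid circular section, d ≥ √(4A/π) = 10.49 mm.
Elongation limit: A ≥ PL/(Eδ_allow) = 15900·2490/(197000·1.3) = 154.6 mm² ⇒ d ≥ 14.03 mm.
The elongation limit governs.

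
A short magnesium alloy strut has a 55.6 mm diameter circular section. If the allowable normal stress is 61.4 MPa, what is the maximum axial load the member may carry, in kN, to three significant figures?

A = 2428 mm².
P_max = σ_allow · A = 61.4 · 2428 = 149100 N = 149.1 kN.

149 kN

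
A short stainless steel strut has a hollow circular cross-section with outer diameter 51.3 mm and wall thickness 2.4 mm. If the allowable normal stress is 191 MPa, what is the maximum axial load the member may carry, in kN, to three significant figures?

A = 368.7 mm².
P_max = σ_allow · A = 191 · 368.7 = 70420 N = 70.42 kN.

70.4 kN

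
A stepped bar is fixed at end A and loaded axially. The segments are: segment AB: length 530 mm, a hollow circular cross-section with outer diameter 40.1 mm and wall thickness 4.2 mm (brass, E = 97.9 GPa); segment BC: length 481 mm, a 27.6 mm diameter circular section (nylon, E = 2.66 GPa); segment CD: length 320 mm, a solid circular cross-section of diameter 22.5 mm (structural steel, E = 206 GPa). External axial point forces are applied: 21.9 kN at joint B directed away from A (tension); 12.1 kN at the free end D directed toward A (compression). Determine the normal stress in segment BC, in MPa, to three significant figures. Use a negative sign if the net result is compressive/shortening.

Internal axial forces (sectioning from the free end, tension +): N_CD = -12.1 kN, N_BC = -12.1 kN, N_AB = 9.8 kN.
A_BC = 598.3 mm².
σ_BC = N_BC/A_BC = -12100/598.3 = -20.22 MPa.

-20.2 MPa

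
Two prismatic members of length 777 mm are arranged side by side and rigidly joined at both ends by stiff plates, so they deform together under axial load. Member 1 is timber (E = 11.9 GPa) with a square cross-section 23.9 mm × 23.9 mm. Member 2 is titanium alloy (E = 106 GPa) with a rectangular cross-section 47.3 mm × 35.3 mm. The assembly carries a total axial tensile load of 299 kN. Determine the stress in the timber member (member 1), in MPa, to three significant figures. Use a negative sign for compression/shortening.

19.4 MPa

A_1 = 571.2 mm².
A_2 = 1670 mm².
Equal strain + equilibrium ⇒ each member carries load in proportion to AE: A₁E₁ = 6797000 N, A₂E₂ = 177000000 N, ΣAE = 183800000 N.
σ₁ = P·E₁/ΣAE = 299000·11900/183800000 = 19.36 MPa.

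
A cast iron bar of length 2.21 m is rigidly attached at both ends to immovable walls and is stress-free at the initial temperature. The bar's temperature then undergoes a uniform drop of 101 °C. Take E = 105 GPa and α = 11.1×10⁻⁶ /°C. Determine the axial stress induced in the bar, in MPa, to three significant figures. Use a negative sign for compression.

Free thermal expansion αLΔT = 11.1e-6 · 2210 · -101 = -2.478 mm.
The walls impose strain ε = −(-2.478)/2210 = 1.1211e-03; σ = Eε = 105000 · 1.1211e-03 = 117.7 MPa.

118 MPa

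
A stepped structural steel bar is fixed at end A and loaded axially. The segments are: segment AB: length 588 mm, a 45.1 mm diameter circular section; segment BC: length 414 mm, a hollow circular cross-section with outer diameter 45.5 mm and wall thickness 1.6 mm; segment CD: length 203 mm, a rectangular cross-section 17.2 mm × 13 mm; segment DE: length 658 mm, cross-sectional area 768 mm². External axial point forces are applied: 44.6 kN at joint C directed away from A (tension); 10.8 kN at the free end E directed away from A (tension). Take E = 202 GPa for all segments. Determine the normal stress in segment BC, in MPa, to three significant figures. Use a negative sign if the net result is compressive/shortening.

Internal axial forces (sectioning from the free end, tension +): N_DE = 10.8 kN, N_CD = 10.8 kN, N_BC = 55.4 kN, N_AB = 55.4 kN.
A_BC = 220.7 mm².
σ_BC = N_BC/A_BC = 55400/220.7 = 251.1 MPa.

251 MPa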